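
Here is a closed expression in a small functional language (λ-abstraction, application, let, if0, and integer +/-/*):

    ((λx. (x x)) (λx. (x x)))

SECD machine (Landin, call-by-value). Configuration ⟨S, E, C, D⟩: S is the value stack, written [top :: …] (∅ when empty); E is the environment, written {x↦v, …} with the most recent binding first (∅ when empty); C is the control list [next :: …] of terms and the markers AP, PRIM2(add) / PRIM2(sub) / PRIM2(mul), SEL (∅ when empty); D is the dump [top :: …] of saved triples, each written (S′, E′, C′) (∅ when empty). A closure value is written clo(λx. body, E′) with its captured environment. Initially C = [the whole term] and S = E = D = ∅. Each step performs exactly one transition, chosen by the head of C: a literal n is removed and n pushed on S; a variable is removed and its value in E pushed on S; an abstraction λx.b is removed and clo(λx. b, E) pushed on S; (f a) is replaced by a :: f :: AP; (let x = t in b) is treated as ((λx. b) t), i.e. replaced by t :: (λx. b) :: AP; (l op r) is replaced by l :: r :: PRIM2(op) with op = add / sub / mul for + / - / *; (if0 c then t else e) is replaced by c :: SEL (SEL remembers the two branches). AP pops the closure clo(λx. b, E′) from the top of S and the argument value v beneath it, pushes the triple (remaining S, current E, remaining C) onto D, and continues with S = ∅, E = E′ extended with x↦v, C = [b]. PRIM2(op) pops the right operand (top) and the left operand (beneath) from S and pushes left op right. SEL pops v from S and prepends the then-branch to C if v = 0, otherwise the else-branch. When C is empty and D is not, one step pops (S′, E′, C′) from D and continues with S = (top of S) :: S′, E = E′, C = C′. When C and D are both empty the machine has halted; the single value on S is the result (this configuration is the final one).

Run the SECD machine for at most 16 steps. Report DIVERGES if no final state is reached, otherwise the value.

step 0: ⟨S=∅; E=∅; C=[((λx. (x x)) (λx. (x x)))]; D=∅⟩
step 1: ⟨S=∅; E=∅; C=[(λx. (x x)) :: (λx. (x x)) :: AP]; D=∅⟩
step 2: ⟨S=[clo(λx. (x x), ∅)]; E=∅; C=[(λx. (x x)) :: AP]; D=∅⟩
step 3: ⟨S=[clo(λx. (x x), ∅) :: clo(λx. (x x), ∅)]; E=∅; C=[AP]; D=∅⟩
step 4: ⟨S=∅; E={x↦clo(λx. (x x), ∅)}; C=[(x x)]; D=[(∅, ∅, ∅)]⟩
step 5: ⟨S=∅; E={x↦clo(λx. (x x), ∅)}; C=[x :: x :: AP]; D=[(∅, ∅, ∅)]⟩
step 6: ⟨S=[clo(λx. (x x), ∅)]; E={x↦clo(λx. (x x), ∅)}; C=[x :: AP]; D=[(∅, ∅, ∅)]⟩
step 7: ⟨S=[clo(λx. (x x), ∅) :: clo(λx. (x x), ∅)]; E={x↦clo(λx. (x x), ∅)}; C=[AP]; D=[(∅, ∅, ∅)]⟩
step 8: ⟨S=∅; E={x↦clo(λx. (x x), ∅)}; C=[(x x)]; D=[(∅, {x↦clo(λx. (x x), ∅)}, ∅) :: (∅, ∅, ∅)]⟩
step 9: ⟨S=∅; E={x↦clo(λx. (x x), ∅)}; C=[x :: x :: AP]; D=[(∅, {x↦clo(λx. (x x), ∅)}, ∅) :: (∅, ∅, ∅)]⟩
step 10: ⟨S=[clo(λx. (x x), ∅)]; E={x↦clo(λx. (x x), ∅)}; C=[x :: AP]; D=[(∅, {x↦clo(λx. (x x), ∅)}, ∅) :: (∅, ∅, ∅)]⟩
step 11: ⟨S=[clo(λx. (x x), ∅) :: clo(λx. (x x), ∅)]; E={x↦clo(λx. (x x), ∅)}; C=[AP]; D=[(∅, {x↦clo(λx. (x x), ∅)}, ∅) :: (∅, ∅, ∅)]⟩
step 12: ⟨S=∅; E={x↦clo(λx. (x x), ∅)}; C=[(x x)]; D=[(∅, {x↦clo(λx. (x x), ∅)}, ∅) :: (∅, {x↦clo(λx. (x x), ∅)}, ∅) :: (∅, ∅, ∅)]⟩
step 13: ⟨S=∅; E={x↦clo(λx. (x x), ∅)}; C=[x :: x :: AP]; D=[(∅, {x↦clo(λx. (x x), ∅)}, ∅) :: (∅, {x↦clo(λx. (x x), ∅)}, ∅) :: (∅, ∅, ∅)]⟩
step 14: ⟨S=[clo(λx. (x x), ∅)]; E={x↦clo(λx. (x x), ∅)}; C=[x :: AP]; D=[(∅, {x↦clo(λx. (x x), ∅)}, ∅) :: (∅, {x↦clo(λx. (x x), ∅)}, ∅) :: (∅, ∅, ∅)]⟩
step 15: ⟨S=[clo(λx. (x x), ∅) :: clo(λx. (x x), ∅)]; E={x↦clo(λx. (x x), ∅)}; C=[AP]; D=[(∅, {x↦clo(λx. (x x), ∅)}, ∅) :: (∅, {x↦clo(λx. (x x), ∅)}, ∅) :: (∅, ∅, ∅)]⟩
step 16: ⟨S=∅; E={x↦clo(λx. (x x), ∅)}; C=[(x x)]; D=[(∅, {x↦clo(λx. (x x), ∅)}, ∅) :: (∅, {x↦clo(λx. (x x), ∅)}, ∅) :: (∅, {x↦clo(λx. (x x), ∅)}, ∅) :: (∅, ∅, ∅)]⟩
→ 16 transitions taken and the configuration is still not final: no result within 16 steps

Answer: DIVERGES (no final state within 16 steps)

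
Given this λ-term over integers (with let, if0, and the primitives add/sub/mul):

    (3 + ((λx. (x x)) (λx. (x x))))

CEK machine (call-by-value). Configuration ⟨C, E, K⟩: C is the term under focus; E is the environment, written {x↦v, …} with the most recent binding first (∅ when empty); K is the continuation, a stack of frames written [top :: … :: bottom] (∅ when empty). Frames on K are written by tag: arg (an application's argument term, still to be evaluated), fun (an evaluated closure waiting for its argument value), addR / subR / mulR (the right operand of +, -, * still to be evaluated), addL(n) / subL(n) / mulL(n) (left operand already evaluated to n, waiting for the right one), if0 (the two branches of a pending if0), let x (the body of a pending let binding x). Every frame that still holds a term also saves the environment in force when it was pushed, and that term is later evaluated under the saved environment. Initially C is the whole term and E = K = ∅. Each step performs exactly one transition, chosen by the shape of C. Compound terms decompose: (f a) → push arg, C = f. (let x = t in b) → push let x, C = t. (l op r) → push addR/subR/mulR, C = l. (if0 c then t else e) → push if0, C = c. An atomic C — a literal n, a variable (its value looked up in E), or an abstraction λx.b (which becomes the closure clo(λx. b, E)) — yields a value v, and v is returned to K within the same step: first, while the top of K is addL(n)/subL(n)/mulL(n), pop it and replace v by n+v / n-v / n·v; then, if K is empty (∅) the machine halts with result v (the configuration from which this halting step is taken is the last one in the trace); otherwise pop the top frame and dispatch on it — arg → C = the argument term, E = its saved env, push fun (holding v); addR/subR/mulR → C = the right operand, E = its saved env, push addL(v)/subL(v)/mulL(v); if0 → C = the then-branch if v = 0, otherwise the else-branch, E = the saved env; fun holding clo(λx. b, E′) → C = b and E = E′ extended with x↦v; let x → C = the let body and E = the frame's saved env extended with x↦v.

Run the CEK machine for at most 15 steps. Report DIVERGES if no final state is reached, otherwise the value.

Answer: DIVERGES (no final state within 15 steps)

Machine steps:
t=0: [C=(3 + ((λx. (x x)) (λx. (x x)))) | E=∅ | K=∅]
t=1: [C=3 | E=∅ | K=[addR]]
t=2: [C=((λx. (x x)) (λx. (x x))) | E=∅ | K=[addL(3)]]
t=3: [C=(λx. (x x)) | E=∅ | K=[arg :: addL(3)]]
t=4: [C=(λx. (x x)) | E=∅ | K=[fun :: addL(3)]]
t=5: [C=(x x) | E={x↦clo(λx. (x x), ∅)} | K=[addL(3)]]
t=6: [C=x | E={x↦clo(λx. (x x), ∅)} | K=[arg :: addL(3)]]
t=7: [C=x | E={x↦clo(λx. (x x), ∅)} | K=[fun :: addL(3)]]
… configuration repeats with period 3 (steps 5–7 recur indefinitely) …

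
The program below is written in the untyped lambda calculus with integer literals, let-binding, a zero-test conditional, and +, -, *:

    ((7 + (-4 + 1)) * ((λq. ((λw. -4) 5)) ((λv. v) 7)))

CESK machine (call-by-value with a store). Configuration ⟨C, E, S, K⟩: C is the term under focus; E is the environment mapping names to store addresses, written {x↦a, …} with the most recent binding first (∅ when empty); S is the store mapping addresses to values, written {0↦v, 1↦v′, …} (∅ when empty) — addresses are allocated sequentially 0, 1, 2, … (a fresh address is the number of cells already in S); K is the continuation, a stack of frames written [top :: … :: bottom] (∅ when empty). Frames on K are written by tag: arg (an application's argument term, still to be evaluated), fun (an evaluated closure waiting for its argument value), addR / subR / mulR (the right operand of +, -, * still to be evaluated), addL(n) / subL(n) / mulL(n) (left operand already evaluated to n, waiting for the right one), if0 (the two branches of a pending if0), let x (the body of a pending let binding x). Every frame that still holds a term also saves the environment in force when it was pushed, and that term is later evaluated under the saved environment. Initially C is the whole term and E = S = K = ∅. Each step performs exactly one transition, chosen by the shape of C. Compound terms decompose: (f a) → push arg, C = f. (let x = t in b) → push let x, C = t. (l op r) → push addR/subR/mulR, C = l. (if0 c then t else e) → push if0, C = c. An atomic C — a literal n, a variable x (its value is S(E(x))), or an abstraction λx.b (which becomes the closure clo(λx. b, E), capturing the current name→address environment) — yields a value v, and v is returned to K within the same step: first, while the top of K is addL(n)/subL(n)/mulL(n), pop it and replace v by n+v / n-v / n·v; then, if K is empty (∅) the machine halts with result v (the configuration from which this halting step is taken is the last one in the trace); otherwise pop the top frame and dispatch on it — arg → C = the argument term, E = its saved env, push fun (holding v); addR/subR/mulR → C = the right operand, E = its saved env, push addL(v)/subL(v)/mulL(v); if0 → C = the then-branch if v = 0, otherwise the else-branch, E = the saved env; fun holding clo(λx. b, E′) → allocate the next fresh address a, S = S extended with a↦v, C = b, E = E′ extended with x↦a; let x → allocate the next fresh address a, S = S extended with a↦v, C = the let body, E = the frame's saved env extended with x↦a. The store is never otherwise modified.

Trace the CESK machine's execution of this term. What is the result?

t=0: <C=((7 + (-4 + 1)) * ((λq. ((λw. -4) 5)) ((λv. v) 7))), E=∅, S=∅, K=∅>
t=1: <C=(7 + (-4 + 1)), E=∅, S=∅, K=[mulR]>
t=2: <C=7, E=∅, S=∅, K=[addR :: mulR]>
t=3: <C=(-4 + 1), E=∅, S=∅, K=[addL(7) :: mulR]>
t=4: <C=-4, E=∅, S=∅, K=[addR :: addL(7) :: mulR]>
t=5: <C=1, E=∅, S=∅, K=[addL(-4) :: addL(7) :: mulR]>
t=6: <C=((λq. ((λw. -4) 5)) ((λv. v) 7)), E=∅, S=∅, K=[mulL(4)]>
t=7: <C=(λq. ((λw. -4) 5)), E=∅, S=∅, K=[arg :: mulL(4)]>
t=8: <C=((λv. v) 7), E=∅, S=∅, K=[fun :: mulL(4)]>
t=9: <C=(λv. v), E=∅, S=∅, K=[arg :: fun :: mulL(4)]>
t=10: <C=7, E=∅, S=∅, K=[fun :: fun :: mulL(4)]>
t=11: <C=v, E={v↦0}, S={0↦7}, K=[fun :: mulL(4)]>
t=12: <C=((λw. -4) 5), E={q↦1}, S={0↦7, 1↦7}, K=[mulL(4)]>
t=13: <C=(λw. -4), E={q↦1}, S={0↦7, 1↦7}, K=[arg :: mulL(4)]>
t=14: <C=5, E={q↦1}, S={0↦7, 1↦7}, K=[fun :: mulL(4)]>
t=15: <C=-4, E={w↦2, q↦1}, S={0↦7, 1↦7, 2↦5}, K=[mulL(4)]>
→ final value -16

Answer: -16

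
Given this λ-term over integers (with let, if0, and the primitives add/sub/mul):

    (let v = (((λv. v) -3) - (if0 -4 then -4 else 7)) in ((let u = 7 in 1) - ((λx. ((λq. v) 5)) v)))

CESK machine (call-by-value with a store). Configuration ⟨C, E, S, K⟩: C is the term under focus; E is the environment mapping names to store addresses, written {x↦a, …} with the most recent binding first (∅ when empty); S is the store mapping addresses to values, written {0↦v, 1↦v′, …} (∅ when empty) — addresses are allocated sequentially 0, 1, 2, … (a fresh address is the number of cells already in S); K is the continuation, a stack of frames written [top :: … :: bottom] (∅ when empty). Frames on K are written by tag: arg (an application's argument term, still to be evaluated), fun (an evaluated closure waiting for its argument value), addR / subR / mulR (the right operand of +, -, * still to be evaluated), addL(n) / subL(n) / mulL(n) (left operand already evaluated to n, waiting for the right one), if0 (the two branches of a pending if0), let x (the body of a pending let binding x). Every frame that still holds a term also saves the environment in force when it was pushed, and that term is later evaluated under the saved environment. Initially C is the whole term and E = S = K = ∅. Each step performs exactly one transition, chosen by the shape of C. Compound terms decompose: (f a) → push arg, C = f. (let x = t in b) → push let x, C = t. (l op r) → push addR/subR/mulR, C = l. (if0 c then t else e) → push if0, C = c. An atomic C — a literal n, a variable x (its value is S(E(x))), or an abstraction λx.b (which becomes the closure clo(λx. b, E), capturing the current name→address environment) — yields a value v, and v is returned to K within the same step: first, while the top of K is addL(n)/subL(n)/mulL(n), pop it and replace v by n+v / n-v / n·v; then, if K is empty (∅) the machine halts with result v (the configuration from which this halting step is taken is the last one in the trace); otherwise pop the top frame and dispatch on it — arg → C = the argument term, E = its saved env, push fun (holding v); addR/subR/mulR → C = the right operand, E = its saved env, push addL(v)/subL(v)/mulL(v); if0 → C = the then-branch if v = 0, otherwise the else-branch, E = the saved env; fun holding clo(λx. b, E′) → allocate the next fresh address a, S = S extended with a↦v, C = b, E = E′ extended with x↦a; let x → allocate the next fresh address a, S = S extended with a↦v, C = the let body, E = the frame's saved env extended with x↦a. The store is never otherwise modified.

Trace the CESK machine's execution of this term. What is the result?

Answer: 11

Execution trace:
[0] ⟨C=(let v = (((λv. v) -3) - (if0 -4 then -4 else 7)) in ((let u = 7 in 1) - ((λx. ((λq. v) 5)) v))); E=∅; S=∅; K=∅⟩
[1] ⟨C=(((λv. v) -3) - (if0 -4 then -4 else 7)); E=∅; S=∅; K=[let v]⟩
[2] ⟨C=((λv. v) -3); E=∅; S=∅; K=[subR :: let v]⟩
[3] ⟨C=(λv. v); E=∅; S=∅; K=[arg :: subR :: let v]⟩
[4] ⟨C=-3; E=∅; S=∅; K=[fun :: subR :: let v]⟩
[5] ⟨C=v; E={v↦0}; S={0↦-3}; K=[subR :: let v]⟩
[6] ⟨C=(if0 -4 then -4 else 7); E=∅; S={0↦-3}; K=[subL(-3) :: let v]⟩
[7] ⟨C=-4; E=∅; S={0↦-3}; K=[if0 :: subL(-3) :: let v]⟩
[8] ⟨C=7; E=∅; S={0↦-3}; K=[subL(-3) :: let v]⟩
[9] ⟨C=((let u = 7 in 1) - ((λx. ((λq. v) 5)) v)); E={v↦1}; S={0↦-3, 1↦-10}; K=∅⟩
[10] ⟨C=(let u = 7 in 1); E={v↦1}; S={0↦-3, 1↦-10}; K=[subR]⟩
[11] ⟨C=7; E={v↦1}; S={0↦-3, 1↦-10}; K=[let u :: subR]⟩
[12] ⟨C=1; E={u↦2, v↦1}; S={0↦-3, 1↦-10, 2↦7}; K=[subR]⟩
[13] ⟨C=((λx. ((λq. v) 5)) v); E={v↦1}; S={0↦-3, 1↦-10, 2↦7}; K=[subL(1)]⟩
[14] ⟨C=(λx. ((λq. v) 5)); E={v↦1}; S={0↦-3, 1↦-10, 2↦7}; K=[arg :: subL(1)]⟩
[15] ⟨C=v; E={v↦1}; S={0↦-3, 1↦-10, 2↦7}; K=[fun :: subL(1)]⟩
[16] ⟨C=((λq. v) 5); E={x↦3, v↦1}; S={0↦-3, 1↦-10, 2↦7, 3↦-10}; K=[subL(1)]⟩
[17] ⟨C=(λq. v); E={x↦3, v↦1}; S={0↦-3, 1↦-10, 2↦7, 3↦-10}; K=[arg :: subL(1)]⟩
[18] ⟨C=5; E={x↦3, v↦1}; S={0↦-3, 1↦-10, 2↦7, 3↦-10}; K=[fun :: subL(1)]⟩
[19] ⟨C=v; E={q↦4, x↦3, v↦1}; S={0↦-3, 1↦-10, 2↦7, 3↦-10, 4↦5}; K=[subL(1)]⟩
→ final value 11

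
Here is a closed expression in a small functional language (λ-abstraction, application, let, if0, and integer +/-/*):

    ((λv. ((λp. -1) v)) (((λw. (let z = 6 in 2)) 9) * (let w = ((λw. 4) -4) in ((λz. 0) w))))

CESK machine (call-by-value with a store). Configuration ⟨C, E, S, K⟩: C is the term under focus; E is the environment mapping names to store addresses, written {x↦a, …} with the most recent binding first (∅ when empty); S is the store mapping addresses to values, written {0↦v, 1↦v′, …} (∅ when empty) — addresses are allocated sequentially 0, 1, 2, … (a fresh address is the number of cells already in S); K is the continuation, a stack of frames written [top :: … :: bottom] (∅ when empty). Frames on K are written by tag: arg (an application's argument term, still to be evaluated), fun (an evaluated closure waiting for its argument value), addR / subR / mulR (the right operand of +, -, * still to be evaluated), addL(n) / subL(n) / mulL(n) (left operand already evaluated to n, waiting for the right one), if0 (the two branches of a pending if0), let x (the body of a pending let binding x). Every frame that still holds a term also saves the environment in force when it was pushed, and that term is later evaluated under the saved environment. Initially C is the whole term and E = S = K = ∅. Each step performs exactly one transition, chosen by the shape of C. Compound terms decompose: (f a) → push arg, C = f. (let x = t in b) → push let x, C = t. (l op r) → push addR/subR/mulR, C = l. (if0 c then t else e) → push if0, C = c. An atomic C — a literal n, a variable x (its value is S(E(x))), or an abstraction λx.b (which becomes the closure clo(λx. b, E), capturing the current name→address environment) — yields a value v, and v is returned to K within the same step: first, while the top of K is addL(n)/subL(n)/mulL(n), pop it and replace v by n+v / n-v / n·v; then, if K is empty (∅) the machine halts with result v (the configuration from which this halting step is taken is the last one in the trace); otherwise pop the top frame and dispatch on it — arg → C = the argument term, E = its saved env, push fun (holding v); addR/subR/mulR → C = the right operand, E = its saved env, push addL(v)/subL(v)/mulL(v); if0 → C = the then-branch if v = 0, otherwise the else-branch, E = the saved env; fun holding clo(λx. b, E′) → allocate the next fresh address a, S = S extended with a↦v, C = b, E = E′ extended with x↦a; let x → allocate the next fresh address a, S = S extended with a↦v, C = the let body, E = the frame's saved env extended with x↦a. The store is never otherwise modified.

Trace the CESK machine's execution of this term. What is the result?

[0] [C=((λv. ((λp. -1) v)) (((λw. (let z = 6 in 2)) 9) * (let w = ((λw. 4) -4) in ((λz. 0) w)))) | E=∅ | S=∅ | K=∅]
[1] [C=(λv. ((λp. -1) v)) | E=∅ | S=∅ | K=[arg]]
[2] [C=(((λw. (let z = 6 in 2)) 9) * (let w = ((λw. 4) -4) in ((λz. 0) w))) | E=∅ | S=∅ | K=[fun]]
[3] [C=((λw. (let z = 6 in 2)) 9) | E=∅ | S=∅ | K=[mulR :: fun]]
[4] [C=(λw. (let z = 6 in 2)) | E=∅ | S=∅ | K=[arg :: mulR :: fun]]
[5] [C=9 | E=∅ | S=∅ | K=[fun :: mulR :: fun]]
[6] [C=(let z = 6 in 2) | E={w↦0} | S={0↦9} | K=[mulR :: fun]]
[7] [C=6 | E={w↦0} | S={0↦9} | K=[let z :: mulR :: fun]]
[8] [C=2 | E={z↦1, w↦0} | S={0↦9, 1↦6} | K=[mulR :: fun]]
[9] [C=(let w = ((λw. 4) -4) in ((λz. 0) w)) | E=∅ | S={0↦9, 1↦6} | K=[mulL(2) :: fun]]
[10] [C=((λw. 4) -4) | E=∅ | S={0↦9, 1↦6} | K=[let w :: mulL(2) :: fun]]
[11] [C=(λw. 4) | E=∅ | S={0↦9, 1↦6} | K=[arg :: let w :: mulL(2) :: fun]]
[12] [C=-4 | E=∅ | S={0↦9, 1↦6} | K=[fun :: let w :: mulL(2) :: fun]]
[13] [C=4 | E={w↦2} | S={0↦9, 1↦6, 2↦-4} | K=[let w :: mulL(2) :: fun]]
[14] [C=((λz. 0) w) | E={w↦3} | S={0↦9, 1↦6, 2↦-4, 3↦4} | K=[mulL(2) :: fun]]
[15] [C=(λz. 0) | E={w↦3} | S={0↦9, 1↦6, 2↦-4, 3↦4} | K=[arg :: mulL(2) :: fun]]
[16] [C=w | E={w↦3} | S={0↦9, 1↦6, 2↦-4, 3↦4} | K=[fun :: mulL(2) :: fun]]
[17] [C=0 | E={z↦4, w↦3} | S={0↦9, 1↦6, 2↦-4, 3↦4, 4↦4} | K=[mulL(2) :: fun]]
[18] [C=((λp. -1) v) | E={v↦5} | S={0↦9, 1↦6, 2↦-4, 3↦4, 4↦4, 5↦0} | K=∅]
[19] [C=(λp. -1) | E={v↦5} | S={0↦9, 1↦6, 2↦-4, 3↦4, 4↦4, 5↦0} | K=[arg]]
[20] [C=v | E={v↦5} | S={0↦9, 1↦6, 2↦-4, 3↦4, 4↦4, 5↦0} | K=[fun]]
[21] [C=-1 | E={p↦6, v↦5} | S={0↦9, 1↦6, 2↦-4, 3↦4, 4↦4, 5↦0, 6↦0} | K=∅]
→ final value -1

Answer: -1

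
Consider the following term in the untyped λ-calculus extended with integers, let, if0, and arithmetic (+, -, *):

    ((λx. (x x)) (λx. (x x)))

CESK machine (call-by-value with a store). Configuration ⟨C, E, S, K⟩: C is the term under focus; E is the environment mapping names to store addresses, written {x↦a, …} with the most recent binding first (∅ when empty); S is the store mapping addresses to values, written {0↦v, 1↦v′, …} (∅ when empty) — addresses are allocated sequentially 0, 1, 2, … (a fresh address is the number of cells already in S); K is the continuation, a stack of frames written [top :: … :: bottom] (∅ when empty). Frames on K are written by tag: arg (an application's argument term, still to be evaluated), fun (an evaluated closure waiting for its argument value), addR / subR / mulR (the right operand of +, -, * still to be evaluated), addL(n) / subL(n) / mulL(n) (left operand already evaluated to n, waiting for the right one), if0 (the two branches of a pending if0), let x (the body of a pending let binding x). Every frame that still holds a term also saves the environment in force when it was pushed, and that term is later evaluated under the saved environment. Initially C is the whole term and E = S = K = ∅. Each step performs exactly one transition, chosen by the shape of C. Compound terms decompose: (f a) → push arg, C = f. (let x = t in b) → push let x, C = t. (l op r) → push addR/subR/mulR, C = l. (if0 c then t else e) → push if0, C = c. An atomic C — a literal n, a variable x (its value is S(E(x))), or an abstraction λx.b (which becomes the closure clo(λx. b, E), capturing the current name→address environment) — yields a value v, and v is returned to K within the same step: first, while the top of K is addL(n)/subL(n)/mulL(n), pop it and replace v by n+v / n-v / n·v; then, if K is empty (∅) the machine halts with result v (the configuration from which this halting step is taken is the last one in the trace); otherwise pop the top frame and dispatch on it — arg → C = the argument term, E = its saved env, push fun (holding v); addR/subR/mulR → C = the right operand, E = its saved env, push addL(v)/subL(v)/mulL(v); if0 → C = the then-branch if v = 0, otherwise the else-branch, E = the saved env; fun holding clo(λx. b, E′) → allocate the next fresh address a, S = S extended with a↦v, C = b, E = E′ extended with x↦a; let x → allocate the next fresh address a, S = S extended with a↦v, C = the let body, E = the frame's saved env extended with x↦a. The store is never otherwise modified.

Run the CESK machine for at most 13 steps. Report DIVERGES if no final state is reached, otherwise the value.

0. <C=((λx. (x x)) (λx. (x x))), E=∅, S=∅, K=∅>
1. <C=(λx. (x x)), E=∅, S=∅, K=[arg]>
2. <C=(λx. (x x)), E=∅, S=∅, K=[fun]>
3. <C=(x x), E={x↦0}, S={0↦clo(λx. (x x), ∅)}, K=∅>
4. <C=x, E={x↦0}, S={0↦clo(λx. (x x), ∅)}, K=[arg]>
5. <C=x, E={x↦0}, S={0↦clo(λx. (x x), ∅)}, K=[fun]>
6. <C=(x x), E={x↦1}, S={0↦clo(λx. (x x), ∅), 1↦clo(λx. (x x), ∅)}, K=∅>
7. <C=x, E={x↦1}, S={0↦clo(λx. (x x), ∅), 1↦clo(λx. (x x), ∅)}, K=[arg]>
8. <C=x, E={x↦1}, S={0↦clo(λx. (x x), ∅), 1↦clo(λx. (x x), ∅)}, K=[fun]>
9. <C=(x x), E={x↦2}, S={0↦clo(λx. (x x), ∅), 1↦clo(λx. (x x), ∅), 2↦clo(λx. (x x), ∅)}, K=∅>
10. <C=x, E={x↦2}, S={0↦clo(λx. (x x), ∅), 1↦clo(λx. (x x), ∅), 2↦clo(λx. (x x), ∅)}, K=[arg]>
11. <C=x, E={x↦2}, S={0↦clo(λx. (x x), ∅), 1↦clo(λx. (x x), ∅), 2↦clo(λx. (x x), ∅)}, K=[fun]>
12. <C=(x x), E={x↦3}, S={0↦clo(λx. (x x), ∅), 1↦clo(λx. (x x), ∅), 2↦clo(λx. (x x), ∅), 3↦clo(λx. (x x), ∅)}, K=∅>
13. <C=x, E={x↦3}, S={0↦clo(λx. (x x), ∅), 1↦clo(λx. (x x), ∅), 2↦clo(λx. (x x), ∅), 3↦clo(λx. (x x), ∅)}, K=[arg]>
→ 13 transitions taken and the configuration is still not final: no result within 13 steps

Answer: DIVERGES (no final state within 13 steps)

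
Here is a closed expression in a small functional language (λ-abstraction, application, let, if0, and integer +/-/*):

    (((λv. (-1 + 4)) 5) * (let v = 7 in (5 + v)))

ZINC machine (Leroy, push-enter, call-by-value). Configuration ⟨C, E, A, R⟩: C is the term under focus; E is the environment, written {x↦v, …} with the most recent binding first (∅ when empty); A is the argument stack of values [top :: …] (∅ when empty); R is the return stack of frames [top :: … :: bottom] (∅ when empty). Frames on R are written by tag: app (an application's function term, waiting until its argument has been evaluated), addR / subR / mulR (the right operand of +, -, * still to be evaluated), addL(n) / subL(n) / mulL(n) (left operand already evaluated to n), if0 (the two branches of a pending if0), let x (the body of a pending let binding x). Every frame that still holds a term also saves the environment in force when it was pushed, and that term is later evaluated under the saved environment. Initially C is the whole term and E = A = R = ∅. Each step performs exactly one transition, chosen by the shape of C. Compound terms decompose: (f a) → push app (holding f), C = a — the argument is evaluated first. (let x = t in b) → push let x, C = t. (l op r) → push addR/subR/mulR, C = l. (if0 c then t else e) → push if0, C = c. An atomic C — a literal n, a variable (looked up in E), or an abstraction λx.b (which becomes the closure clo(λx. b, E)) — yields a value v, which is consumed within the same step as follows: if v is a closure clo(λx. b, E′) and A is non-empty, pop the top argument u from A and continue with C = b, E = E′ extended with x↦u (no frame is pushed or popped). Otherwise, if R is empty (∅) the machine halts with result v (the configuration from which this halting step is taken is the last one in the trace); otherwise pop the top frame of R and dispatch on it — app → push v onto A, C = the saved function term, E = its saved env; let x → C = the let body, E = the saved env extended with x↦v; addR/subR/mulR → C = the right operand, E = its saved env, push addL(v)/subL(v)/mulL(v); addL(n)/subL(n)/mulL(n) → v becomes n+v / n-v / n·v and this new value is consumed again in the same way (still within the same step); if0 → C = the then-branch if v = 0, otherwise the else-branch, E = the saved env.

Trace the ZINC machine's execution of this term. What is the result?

0. [C=(((λv. (-1 + 4)) 5) * (let v = 7 in (5 + v))) | E=∅ | A=∅ | R=∅]
1. [C=((λv. (-1 + 4)) 5) | E=∅ | A=∅ | R=[mulR]]
2. [C=5 | E=∅ | A=∅ | R=[app :: mulR]]
3. [C=(λv. (-1 + 4)) | E=∅ | A=[5] | R=[mulR]]
4. [C=(-1 + 4) | E={v↦5} | A=∅ | R=[mulR]]
5. [C=-1 | E={v↦5} | A=∅ | R=[addR :: mulR]]
6. [C=4 | E={v↦5} | A=∅ | R=[addL(-1) :: mulR]]
7. [C=(let v = 7 in (5 + v)) | E=∅ | A=∅ | R=[mulL(3)]]
8. [C=7 | E=∅ | A=∅ | R=[let v :: mulL(3)]]
9. [C=(5 + v) | E={v↦7} | A=∅ | R=[mulL(3)]]
10. [C=5 | E={v↦7} | A=∅ | R=[addR :: mulL(3)]]
11. [C=v | E={v↦7} | A=∅ | R=[addL(5) :: mulL(3)]]
→ final value 36

Answer: 36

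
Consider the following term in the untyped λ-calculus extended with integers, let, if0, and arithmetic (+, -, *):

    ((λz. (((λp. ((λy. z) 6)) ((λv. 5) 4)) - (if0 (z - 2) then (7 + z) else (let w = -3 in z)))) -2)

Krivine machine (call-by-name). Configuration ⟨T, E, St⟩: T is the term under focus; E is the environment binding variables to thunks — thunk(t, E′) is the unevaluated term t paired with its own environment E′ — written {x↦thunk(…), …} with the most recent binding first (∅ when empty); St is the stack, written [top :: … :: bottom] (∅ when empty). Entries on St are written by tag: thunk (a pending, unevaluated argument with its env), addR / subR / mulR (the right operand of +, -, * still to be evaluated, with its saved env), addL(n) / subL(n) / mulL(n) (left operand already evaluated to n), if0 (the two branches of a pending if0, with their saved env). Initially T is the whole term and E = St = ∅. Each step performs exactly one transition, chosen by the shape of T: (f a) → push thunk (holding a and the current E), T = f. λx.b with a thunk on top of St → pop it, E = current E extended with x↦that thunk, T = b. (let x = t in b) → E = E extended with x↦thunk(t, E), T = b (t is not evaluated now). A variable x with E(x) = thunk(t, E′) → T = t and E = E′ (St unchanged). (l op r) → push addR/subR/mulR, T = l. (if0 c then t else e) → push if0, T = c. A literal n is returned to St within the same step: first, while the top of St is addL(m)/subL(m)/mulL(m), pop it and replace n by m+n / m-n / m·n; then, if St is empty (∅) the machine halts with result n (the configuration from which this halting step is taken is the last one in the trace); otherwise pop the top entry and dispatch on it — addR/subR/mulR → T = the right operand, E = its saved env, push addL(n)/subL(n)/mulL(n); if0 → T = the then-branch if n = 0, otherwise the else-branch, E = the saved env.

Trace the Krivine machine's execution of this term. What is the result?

Answer: 0

Derivation:
step 0: [T=((λz. (((λp. ((λy. z) 6)) ((λv. 5) 4)) - (if0 (z - 2) then (7 + z) else (let w = -3 in z)))) -2) | E=∅ | St=∅]
step 1: [T=(λz. (((λp. ((λy. z) 6)) ((λv. 5) 4)) - (if0 (z - 2) then (7 + z) else (let w = -3 in z)))) | E=∅ | St=[thunk]]
step 2: [T=(((λp. ((λy. z) 6)) ((λv. 5) 4)) - (if0 (z - 2) then (7 + z) else (let w = -3 in z))) | E={z↦thunk(-2, ∅)} | St=∅]
step 3: [T=((λp. ((λy. z) 6)) ((λv. 5) 4)) | E={z↦thunk(-2, ∅)} | St=[subR]]
step 4: [T=(λp. ((λy. z) 6)) | E={z↦thunk(-2, ∅)} | St=[thunk :: subR]]
step 5: [T=((λy. z) 6) | E={p↦thunk(((λv. 5) 4), {z↦thunk(-2, ∅)}), z↦thunk(-2, ∅)} | St=[subR]]
step 6: [T=(λy. z) | E={p↦thunk(((λv. 5) 4), {z↦thunk(-2, ∅)}), z↦thunk(-2, ∅)} | St=[thunk :: subR]]
step 7: [T=z | E={y↦thunk(6, {p↦thunk(((λv. 5) 4), {z↦thunk(-2, ∅)}), z↦thunk(-2, ∅)}), p↦thunk(((λv. 5) 4), {z↦thunk(-2, ∅)}), z↦thunk(-2, ∅)} | St=[subR]]
step 8: [T=-2 | E=∅ | St=[subR]]
step 9: [T=(if0 (z - 2) then (7 + z) else (let w = -3 in z)) | E={z↦thunk(-2, ∅)} | St=[subL(-2)]]
step 10: [T=(z - 2) | E={z↦thunk(-2, ∅)} | St=[if0 :: subL(-2)]]
step 11: [T=z | E={z↦thunk(-2, ∅)} | St=[subR :: if0 :: subL(-2)]]
step 12: [T=-2 | E=∅ | St=[subR :: if0 :: subL(-2)]]
step 13: [T=2 | E={z↦thunk(-2, ∅)} | St=[subL(-2) :: if0 :: subL(-2)]]
step 14: [T=(let w = -3 in z) | E={z↦thunk(-2, ∅)} | St=[subL(-2)]]
step 15: [T=z | E={w↦thunk(-3, {z↦thunk(-2, ∅)}), z↦thunk(-2, ∅)} | St=[subL(-2)]]
step 16: [T=-2 | E=∅ | St=[subL(-2)]]
→ final value 0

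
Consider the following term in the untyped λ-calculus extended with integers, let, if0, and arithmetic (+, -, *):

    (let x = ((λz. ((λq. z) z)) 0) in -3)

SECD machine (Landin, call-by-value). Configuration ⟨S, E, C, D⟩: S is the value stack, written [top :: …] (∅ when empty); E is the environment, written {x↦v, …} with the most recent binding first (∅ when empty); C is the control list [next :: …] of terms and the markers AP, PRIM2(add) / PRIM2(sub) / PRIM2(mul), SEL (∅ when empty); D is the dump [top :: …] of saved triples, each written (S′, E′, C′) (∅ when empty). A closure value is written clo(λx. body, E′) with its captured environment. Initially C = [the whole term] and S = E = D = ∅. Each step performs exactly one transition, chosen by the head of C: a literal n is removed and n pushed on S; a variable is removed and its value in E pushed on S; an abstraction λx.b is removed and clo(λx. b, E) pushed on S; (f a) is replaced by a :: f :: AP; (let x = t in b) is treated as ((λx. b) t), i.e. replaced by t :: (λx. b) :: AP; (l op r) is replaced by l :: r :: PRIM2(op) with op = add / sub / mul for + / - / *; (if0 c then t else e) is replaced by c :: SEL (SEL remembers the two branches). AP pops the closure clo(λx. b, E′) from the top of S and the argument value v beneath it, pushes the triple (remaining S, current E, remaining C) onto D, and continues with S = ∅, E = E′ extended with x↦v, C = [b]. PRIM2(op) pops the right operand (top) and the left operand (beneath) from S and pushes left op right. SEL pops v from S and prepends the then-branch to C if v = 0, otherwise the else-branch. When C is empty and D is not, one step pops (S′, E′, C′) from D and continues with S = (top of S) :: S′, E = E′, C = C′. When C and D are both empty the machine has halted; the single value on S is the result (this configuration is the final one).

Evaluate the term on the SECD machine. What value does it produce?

Answer: -3

Machine steps:
0. [S=∅ | E=∅ | C=[(let x = ((λz. ((λq. z) z)) 0) in -3)] | D=∅]
1. [S=∅ | E=∅ | C=[((λz. ((λq. z) z)) 0) :: (λx. -3) :: AP] | D=∅]
2. [S=∅ | E=∅ | C=[0 :: (λz. ((λq. z) z)) :: AP :: (λx. -3) :: AP] | D=∅]
3. [S=[0] | E=∅ | C=[(λz. ((λq. z) z)) :: AP :: (λx. -3) :: AP] | D=∅]
4. [S=[clo(λz. ((λq. z) z), ∅) :: 0] | E=∅ | C=[AP :: (λx. -3) :: AP] | D=∅]
5. [S=∅ | E={z↦0} | C=[((λq. z) z)] | D=[(∅, ∅, [(λx. -3) :: AP])]]
6. [S=∅ | E={z↦0} | C=[z :: (λq. z) :: AP] | D=[(∅, ∅, [(λx. -3) :: AP])]]
7. [S=[0] | E={z↦0} | C=[(λq. z) :: AP] | D=[(∅, ∅, [(λx. -3) :: AP])]]
8. [S=[clo(λq. z, {z↦0}) :: 0] | E={z↦0} | C=[AP] | D=[(∅, ∅, [(λx. -3) :: AP])]]
9. [S=∅ | E={q↦0, z↦0} | C=[z] | D=[(∅, {z↦0}, ∅) :: (∅, ∅, [(λx. -3) :: AP])]]
10. [S=[0] | E={q↦0, z↦0} | C=∅ | D=[(∅, {z↦0}, ∅) :: (∅, ∅, [(λx. -3) :: AP])]]
11. [S=[0] | E={z↦0} | C=∅ | D=[(∅, ∅, [(λx. -3) :: AP])]]
12. [S=[0] | E=∅ | C=[(λx. -3) :: AP] | D=∅]
13. [S=[clo(λx. -3, ∅) :: 0] | E=∅ | C=[AP] | D=∅]
14. [S=∅ | E={x↦0} | C=[-3] | D=[(∅, ∅, ∅)]]
15. [S=[-3] | E={x↦0} | C=∅ | D=[(∅, ∅, ∅)]]
16. [S=[-3] | E=∅ | C=∅ | D=∅]
→ final value -3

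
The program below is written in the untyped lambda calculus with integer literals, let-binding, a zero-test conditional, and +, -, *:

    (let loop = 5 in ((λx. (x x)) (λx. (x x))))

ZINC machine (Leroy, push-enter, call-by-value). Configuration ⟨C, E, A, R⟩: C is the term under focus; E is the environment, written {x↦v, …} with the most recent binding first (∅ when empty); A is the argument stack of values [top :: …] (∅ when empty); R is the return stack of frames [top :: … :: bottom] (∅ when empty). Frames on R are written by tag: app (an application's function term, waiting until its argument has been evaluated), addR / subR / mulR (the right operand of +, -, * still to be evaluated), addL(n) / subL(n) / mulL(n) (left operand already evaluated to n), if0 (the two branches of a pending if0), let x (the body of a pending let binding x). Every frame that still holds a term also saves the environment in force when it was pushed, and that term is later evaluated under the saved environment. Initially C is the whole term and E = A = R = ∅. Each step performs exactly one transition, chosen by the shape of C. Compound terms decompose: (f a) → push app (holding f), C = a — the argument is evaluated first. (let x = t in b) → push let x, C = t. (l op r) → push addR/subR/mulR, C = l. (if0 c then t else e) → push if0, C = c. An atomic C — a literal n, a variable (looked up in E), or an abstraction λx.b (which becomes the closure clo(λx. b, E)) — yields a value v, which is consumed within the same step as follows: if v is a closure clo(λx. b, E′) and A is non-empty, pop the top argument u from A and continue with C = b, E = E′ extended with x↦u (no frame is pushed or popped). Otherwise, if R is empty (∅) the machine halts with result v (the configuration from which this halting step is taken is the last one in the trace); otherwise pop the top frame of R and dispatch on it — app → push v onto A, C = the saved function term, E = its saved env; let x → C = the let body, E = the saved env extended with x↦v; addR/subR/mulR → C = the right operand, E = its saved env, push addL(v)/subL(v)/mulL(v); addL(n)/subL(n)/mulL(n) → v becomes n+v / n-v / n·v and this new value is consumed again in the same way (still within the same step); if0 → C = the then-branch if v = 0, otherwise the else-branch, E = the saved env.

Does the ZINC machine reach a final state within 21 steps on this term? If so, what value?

Answer: DIVERGES (no final state within 21 steps)

Execution trace:
step 0: [C=(let loop = 5 in ((λx. (x x)) (λx. (x x)))) | E=∅ | A=∅ | R=∅]
step 1: [C=5 | E=∅ | A=∅ | R=[let loop]]
step 2: [C=((λx. (x x)) (λx. (x x))) | E={loop↦5} | A=∅ | R=∅]
step 3: [C=(λx. (x x)) | E={loop↦5} | A=∅ | R=[app]]
step 4: [C=(λx. (x x)) | E={loop↦5} | A=[clo(λx. (x x), {loop↦5})] | R=∅]
step 5: [C=(x x) | E={x↦clo(λx. (x x), {loop↦5}), loop↦5} | A=∅ | R=∅]
step 6: [C=x | E={x↦clo(λx. (x x), {loop↦5}), loop↦5} | A=∅ | R=[app]]
step 7: [C=x | E={x↦clo(λx. (x x), {loop↦5}), loop↦5} | A=[clo(λx. (x x), {loop↦5})] | R=∅]
… configuration repeats with period 3 (steps 5–7 recur indefinitely) …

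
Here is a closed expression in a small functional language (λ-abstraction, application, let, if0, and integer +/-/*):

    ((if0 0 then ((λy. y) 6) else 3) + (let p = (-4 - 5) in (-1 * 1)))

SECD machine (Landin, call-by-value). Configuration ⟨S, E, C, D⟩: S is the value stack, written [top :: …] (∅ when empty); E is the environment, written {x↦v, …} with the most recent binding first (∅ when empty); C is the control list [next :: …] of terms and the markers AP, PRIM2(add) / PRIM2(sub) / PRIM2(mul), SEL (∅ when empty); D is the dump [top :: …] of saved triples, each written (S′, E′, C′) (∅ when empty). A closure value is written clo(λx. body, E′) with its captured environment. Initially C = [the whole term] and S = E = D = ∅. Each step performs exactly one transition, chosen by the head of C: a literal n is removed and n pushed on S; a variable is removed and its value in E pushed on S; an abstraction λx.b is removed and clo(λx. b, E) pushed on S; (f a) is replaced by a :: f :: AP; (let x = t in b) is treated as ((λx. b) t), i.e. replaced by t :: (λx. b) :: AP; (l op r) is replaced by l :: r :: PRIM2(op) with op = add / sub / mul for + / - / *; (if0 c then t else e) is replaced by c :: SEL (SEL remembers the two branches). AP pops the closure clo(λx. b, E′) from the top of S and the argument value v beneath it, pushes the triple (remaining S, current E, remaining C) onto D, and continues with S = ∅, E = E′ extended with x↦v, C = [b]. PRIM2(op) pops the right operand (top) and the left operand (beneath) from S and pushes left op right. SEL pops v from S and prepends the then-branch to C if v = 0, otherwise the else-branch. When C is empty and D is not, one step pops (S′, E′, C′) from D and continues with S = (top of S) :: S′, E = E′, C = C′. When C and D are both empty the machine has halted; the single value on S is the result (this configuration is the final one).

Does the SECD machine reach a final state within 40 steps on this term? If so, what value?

0. <S=∅, E=∅, C=[((if0 0 then ((λy. y) 6) else 3) + (let p = (-4 - 5) in (-1 * 1)))], D=∅>
1. <S=∅, E=∅, C=[(if0 0 then ((λy. y) 6) else 3) :: (let p = (-4 - 5) in (-1 * 1)) :: PRIM2(add)], D=∅>
2. <S=∅, E=∅, C=[0 :: SEL :: (let p = (-4 - 5) in (-1 * 1)) :: PRIM2(add)], D=∅>
3. <S=[0], E=∅, C=[SEL :: (let p = (-4 - 5) in (-1 * 1)) :: PRIM2(add)], D=∅>
4. <S=∅, E=∅, C=[((λy. y) 6) :: (let p = (-4 - 5) in (-1 * 1)) :: PRIM2(add)], D=∅>
5. <S=∅, E=∅, C=[6 :: (λy. y) :: AP :: (let p = (-4 - 5) in (-1 * 1)) :: PRIM2(add)], D=∅>
6. <S=[6], E=∅, C=[(λy. y) :: AP :: (let p = (-4 - 5) in (-1 * 1)) :: PRIM2(add)], D=∅>
7. <S=[clo(λy. y, ∅) :: 6], E=∅, C=[AP :: (let p = (-4 - 5) in (-1 * 1)) :: PRIM2(add)], D=∅>
8. <S=∅, E={y↦6}, C=[y], D=[(∅, ∅, [(let p = (-4 - 5) in (-1 * 1)) :: PRIM2(add)])]>
9. <S=[6], E={y↦6}, C=∅, D=[(∅, ∅, [(let p = (-4 - 5) in (-1 * 1)) :: PRIM2(add)])]>
10. <S=[6], E=∅, C=[(let p = (-4 - 5) in (-1 * 1)) :: PRIM2(add)], D=∅>
11. <S=[6], E=∅, C=[(-4 - 5) :: (λp. (-1 * 1)) :: AP :: PRIM2(add)], D=∅>
12. <S=[6], E=∅, C=[-4 :: 5 :: PRIM2(sub) :: (λp. (-1 * 1)) :: AP :: PRIM2(add)], D=∅>
13. <S=[-4 :: 6], E=∅, C=[5 :: PRIM2(sub) :: (λp. (-1 * 1)) :: AP :: PRIM2(add)], D=∅>
14. <S=[5 :: -4 :: 6], E=∅, C=[PRIM2(sub) :: (λp. (-1 * 1)) :: AP :: PRIM2(add)], D=∅>
15. <S=[-9 :: 6], E=∅, C=[(λp. (-1 * 1)) :: AP :: PRIM2(add)], D=∅>
16. <S=[clo(λp. (-1 * 1), ∅) :: -9 :: 6], E=∅, C=[AP :: PRIM2(add)], D=∅>
17. <S=∅, E={p↦-9}, C=[(-1 * 1)], D=[([6], ∅, [PRIM2(add)])]>
18. <S=∅, E={p↦-9}, C=[-1 :: 1 :: PRIM2(mul)], D=[([6], ∅, [PRIM2(add)])]>
19. <S=[-1], E={p↦-9}, C=[1 :: PRIM2(mul)], D=[([6], ∅, [PRIM2(add)])]>
20. <S=[1 :: -1], E={p↦-9}, C=[PRIM2(mul)], D=[([6], ∅, [PRIM2(add)])]>
21. <S=[-1], E={p↦-9}, C=∅, D=[([6], ∅, [PRIM2(add)])]>
22. <S=[-1 :: 6], E=∅, C=[PRIM2(add)], D=∅>
23. <S=[5], E=∅, C=∅, D=∅>
→ final value 5

Answer: 5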